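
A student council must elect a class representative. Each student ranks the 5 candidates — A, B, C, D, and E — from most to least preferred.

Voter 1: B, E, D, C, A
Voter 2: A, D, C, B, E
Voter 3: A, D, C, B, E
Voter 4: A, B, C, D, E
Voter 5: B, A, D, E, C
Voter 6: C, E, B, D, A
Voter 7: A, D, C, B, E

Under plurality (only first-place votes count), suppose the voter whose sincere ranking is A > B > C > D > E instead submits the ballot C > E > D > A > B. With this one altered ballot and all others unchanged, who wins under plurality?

First-place totals with the altered ballot: A 3, B 2, C 2, D 0, E 0.
The winner is unchanged: still A.

A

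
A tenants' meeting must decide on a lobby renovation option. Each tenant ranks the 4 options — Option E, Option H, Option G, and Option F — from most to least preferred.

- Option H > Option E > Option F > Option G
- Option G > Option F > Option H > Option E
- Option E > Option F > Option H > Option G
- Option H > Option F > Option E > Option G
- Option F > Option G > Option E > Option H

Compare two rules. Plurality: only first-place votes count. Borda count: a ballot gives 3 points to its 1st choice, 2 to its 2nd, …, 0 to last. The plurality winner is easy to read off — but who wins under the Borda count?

Plurality first-place counts: Option E 1, Option H 2, Option G 1, Option F 1 → Option H.
Borda totals: Option E 7, Option H 8, Option G 5, Option F 10 → Option F.

Option F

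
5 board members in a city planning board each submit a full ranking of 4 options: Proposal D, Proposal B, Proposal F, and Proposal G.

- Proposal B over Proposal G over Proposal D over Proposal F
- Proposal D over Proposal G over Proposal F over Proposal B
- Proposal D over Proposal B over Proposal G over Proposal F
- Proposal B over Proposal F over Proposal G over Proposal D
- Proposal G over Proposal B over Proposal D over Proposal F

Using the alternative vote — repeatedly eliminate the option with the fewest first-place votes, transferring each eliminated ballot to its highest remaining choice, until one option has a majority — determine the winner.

Round 1: Proposal D 2, Proposal B 2, Proposal G 1, Proposal F 0. Proposal F has the fewest and is eliminated.
Round 2: Proposal D 2, Proposal B 2, Proposal G 1. Proposal G has the fewest and is eliminated.
Round 3: Proposal B 3, Proposal D 2. Proposal B has a majority.

Proposal B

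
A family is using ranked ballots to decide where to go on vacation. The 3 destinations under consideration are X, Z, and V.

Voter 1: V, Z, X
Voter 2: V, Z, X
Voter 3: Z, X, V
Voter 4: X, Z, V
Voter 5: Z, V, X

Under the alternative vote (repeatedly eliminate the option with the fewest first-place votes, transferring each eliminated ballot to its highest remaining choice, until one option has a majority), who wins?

Round 1: Z 2, V 2, X 1. X has the fewest and is eliminated.
Round 2: Z 3, V 2. Z has a majority.

Z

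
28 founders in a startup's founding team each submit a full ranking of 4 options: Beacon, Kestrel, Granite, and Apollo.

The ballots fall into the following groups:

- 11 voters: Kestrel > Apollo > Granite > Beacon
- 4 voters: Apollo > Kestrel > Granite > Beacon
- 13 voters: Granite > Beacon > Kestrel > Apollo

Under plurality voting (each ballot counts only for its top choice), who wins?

Granite

First-place vote totals:
  Beacon: 0
  Kestrel: 11
  Granite: 13
  Apollo: 4
Granite has the most first-place votes.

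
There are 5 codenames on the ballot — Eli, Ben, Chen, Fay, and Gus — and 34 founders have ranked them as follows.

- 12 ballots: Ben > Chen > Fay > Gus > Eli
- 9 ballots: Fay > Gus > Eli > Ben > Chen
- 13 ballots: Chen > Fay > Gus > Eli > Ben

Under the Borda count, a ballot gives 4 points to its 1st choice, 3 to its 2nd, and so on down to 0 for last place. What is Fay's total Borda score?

Borda scores:
  Eli: 12·0 + 9·2 + 13·1 = 31
  Ben: 12·4 + 9·1 + 13·0 = 57
  Chen: 12·3 + 9·0 + 13·4 = 88
  Fay: 12·2 + 9·4 + 13·3 = 99
  Gus: 12·1 + 9·3 + 13·2 = 65

99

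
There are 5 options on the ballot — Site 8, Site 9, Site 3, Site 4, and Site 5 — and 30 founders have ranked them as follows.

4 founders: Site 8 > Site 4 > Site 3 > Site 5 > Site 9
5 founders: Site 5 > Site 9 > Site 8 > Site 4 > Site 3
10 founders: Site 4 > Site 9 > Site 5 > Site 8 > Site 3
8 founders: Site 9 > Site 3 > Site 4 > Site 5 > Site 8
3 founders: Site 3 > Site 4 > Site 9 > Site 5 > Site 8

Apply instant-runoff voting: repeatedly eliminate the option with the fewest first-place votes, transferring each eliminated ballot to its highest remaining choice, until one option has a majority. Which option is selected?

Round 1: Site 4 10, Site 9 8, Site 5 5, Site 8 4, Site 3 3. Site 3 has the fewest and is eliminated.
Round 2: Site 4 13, Site 9 8, Site 5 5, Site 8 4. Site 8 has the fewest and is eliminated.
Round 3: Site 4 17, Site 9 8, Site 5 5. Site 4 has a majority.

Site 4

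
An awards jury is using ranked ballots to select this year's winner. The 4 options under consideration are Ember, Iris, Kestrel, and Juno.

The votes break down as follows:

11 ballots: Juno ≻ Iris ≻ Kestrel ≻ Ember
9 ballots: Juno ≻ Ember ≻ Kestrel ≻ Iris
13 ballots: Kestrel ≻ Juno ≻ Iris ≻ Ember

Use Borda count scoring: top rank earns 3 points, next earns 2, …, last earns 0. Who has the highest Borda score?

Borda scores:
  Ember: 11·0 + 9·2 + 13·0 = 18
  Iris: 11·2 + 9·0 + 13·1 = 35
  Kestrel: 11·1 + 9·1 + 13·3 = 59
  Juno: 11·3 + 9·3 + 13·2 = 86
Juno has the highest total.

Juno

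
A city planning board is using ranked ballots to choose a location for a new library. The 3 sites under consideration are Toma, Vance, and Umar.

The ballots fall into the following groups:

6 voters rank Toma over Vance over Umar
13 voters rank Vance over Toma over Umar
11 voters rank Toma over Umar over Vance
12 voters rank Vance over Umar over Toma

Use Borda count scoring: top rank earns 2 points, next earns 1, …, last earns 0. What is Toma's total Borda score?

Borda scores:
  Toma: 6·2 + 13·1 + 11·2 + 12·0 = 47
  Vance: 6·1 + 13·2 + 11·0 + 12·2 = 56
  Umar: 6·0 + 13·0 + 11·1 + 12·1 = 23

47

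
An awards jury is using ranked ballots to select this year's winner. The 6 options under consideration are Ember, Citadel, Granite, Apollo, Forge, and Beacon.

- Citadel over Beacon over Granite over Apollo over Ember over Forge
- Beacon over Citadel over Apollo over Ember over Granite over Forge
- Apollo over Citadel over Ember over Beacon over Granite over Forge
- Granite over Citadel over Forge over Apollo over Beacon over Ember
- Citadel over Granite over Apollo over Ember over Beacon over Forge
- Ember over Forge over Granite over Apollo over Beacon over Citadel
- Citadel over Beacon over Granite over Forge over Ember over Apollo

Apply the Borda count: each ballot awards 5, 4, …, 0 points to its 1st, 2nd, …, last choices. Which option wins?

Borda scores:
  Ember: 1 + 2 + 3 + 0 + 2 + 5 + 1 = 14
  Citadel: 5 + 4 + 4 + 4 + 5 + 0 + 5 = 27
  Granite: 3 + 1 + 1 + 5 + 4 + 3 + 3 = 20
  Apollo: 2 + 3 + 5 + 2 + 3 + 2 + 0 = 17
  Forge: 0 + 0 + 0 + 3 + 0 + 4 + 2 = 9
  Beacon: 4 + 5 + 2 + 1 + 1 + 1 + 4 = 18
Citadel has the highest total.

Citadel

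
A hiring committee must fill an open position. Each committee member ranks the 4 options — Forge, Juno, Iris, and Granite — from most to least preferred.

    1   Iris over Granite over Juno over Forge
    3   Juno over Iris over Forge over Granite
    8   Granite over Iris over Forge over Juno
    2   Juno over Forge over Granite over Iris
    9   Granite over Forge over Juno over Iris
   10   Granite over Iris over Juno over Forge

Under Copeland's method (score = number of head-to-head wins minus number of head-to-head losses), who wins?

Granite

Pairwise results:
  Forge vs Juno: Forge wins 17–16.
  Forge vs Iris: Iris wins 22–11.
  Forge vs Granite: Granite wins 28–5.
  Juno vs Iris: Iris wins 19–14.
  Juno vs Granite: Granite wins 28–5.
  Iris vs Granite: Granite wins 29–4.
Copeland scores (wins − losses):
  Forge: 1 − 2 = -1
  Juno: 0 − 3 = -3
  Iris: 2 − 1 = 1
  Granite: 3 − 0 = 3
Granite has the best Copeland score.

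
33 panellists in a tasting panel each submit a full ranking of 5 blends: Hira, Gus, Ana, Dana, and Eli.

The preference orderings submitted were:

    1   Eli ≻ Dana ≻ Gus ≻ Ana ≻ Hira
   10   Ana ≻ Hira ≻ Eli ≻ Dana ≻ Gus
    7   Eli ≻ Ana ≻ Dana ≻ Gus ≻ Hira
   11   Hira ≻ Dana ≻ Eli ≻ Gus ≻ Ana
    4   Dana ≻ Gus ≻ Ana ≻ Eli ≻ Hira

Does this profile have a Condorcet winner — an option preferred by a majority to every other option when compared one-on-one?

No

Head-to-head results (33 voters total):
Hira vs Gus: Hira wins 21–12.
Hira vs Ana: Ana wins 22–11.
Hira vs Dana: Hira wins 21–12.
Hira vs Eli: Hira wins 21–12.
Gus vs Ana: Ana wins 17–16.
Gus vs Dana: Dana wins 33–0.
Gus vs Eli: Eli wins 29–4.
Ana vs Dana: Ana wins 17–16.
Ana vs Eli: Eli wins 19–14.
Dana vs Eli: Eli wins 18–15.
No candidate beats all others: Hira beats Eli beats Ana beats Hira, a majority cycle.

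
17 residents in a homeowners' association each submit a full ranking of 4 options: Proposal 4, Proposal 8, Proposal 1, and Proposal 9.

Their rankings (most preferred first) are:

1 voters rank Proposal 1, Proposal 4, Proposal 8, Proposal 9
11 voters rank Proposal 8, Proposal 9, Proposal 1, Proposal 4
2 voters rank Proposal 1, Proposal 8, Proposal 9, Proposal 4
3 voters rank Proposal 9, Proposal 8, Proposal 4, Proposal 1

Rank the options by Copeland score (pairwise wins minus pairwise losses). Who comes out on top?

Pairwise results:
  Proposal 4 vs Proposal 8: Proposal 8 wins 16–1.
  Proposal 4 vs Proposal 1: Proposal 1 wins 14–3.
  Proposal 4 vs Proposal 9: Proposal 9 wins 16–1.
  Proposal 8 vs Proposal 1: Proposal 8 wins 14–3.
  Proposal 8 vs Proposal 9: Proposal 8 wins 14–3.
  Proposal 1 vs Proposal 9: Proposal 9 wins 14–3.
Copeland scores (wins − losses):
  Proposal 4: 0 − 3 = -3
  Proposal 8: 3 − 0 = 3
  Proposal 1: 1 − 2 = -1
  Proposal 9: 2 − 1 = 1
Proposal 8 has the best Copeland score.

Proposal 8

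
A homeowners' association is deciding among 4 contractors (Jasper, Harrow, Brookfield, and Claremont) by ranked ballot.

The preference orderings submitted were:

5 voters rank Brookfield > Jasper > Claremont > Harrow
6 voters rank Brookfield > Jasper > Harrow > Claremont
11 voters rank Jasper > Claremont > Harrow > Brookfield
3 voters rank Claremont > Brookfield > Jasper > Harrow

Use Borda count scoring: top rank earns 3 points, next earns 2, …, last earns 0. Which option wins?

Borda scores:
  Jasper: 5·2 + 6·2 + 11·3 + 3·1 = 58
  Harrow: 5·0 + 6·1 + 11·1 + 3·0 = 17
  Brookfield: 5·3 + 6·3 + 11·0 + 3·2 = 39
  Claremont: 5·1 + 6·0 + 11·2 + 3·3 = 36
Jasper has the highest total.

Jasper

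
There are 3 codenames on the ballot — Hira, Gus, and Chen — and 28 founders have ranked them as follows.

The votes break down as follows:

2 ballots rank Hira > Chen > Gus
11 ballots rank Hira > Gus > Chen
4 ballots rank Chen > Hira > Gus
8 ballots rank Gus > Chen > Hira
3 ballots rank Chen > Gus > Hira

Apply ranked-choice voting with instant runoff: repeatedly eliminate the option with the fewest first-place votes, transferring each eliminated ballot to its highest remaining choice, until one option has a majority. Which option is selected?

Hira

Round 1: Hira 13, Gus 8, Chen 7. Chen has the fewest and is eliminated.
Round 2: Hira 17, Gus 11. Hira has a majority.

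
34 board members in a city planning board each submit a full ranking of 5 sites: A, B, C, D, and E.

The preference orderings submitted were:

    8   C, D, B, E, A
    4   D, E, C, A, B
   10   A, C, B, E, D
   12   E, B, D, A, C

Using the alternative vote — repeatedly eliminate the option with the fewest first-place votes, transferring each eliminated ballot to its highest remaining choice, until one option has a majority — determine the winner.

Round 1: E 12, A 10, C 8, D 4, B 0. B has the fewest and is eliminated.
Round 2: E 12, A 10, C 8, D 4. D has the fewest and is eliminated.
Round 3: E 16, A 10, C 8. C has the fewest and is eliminated.
Round 4: E 24, A 10. E has a majority.

E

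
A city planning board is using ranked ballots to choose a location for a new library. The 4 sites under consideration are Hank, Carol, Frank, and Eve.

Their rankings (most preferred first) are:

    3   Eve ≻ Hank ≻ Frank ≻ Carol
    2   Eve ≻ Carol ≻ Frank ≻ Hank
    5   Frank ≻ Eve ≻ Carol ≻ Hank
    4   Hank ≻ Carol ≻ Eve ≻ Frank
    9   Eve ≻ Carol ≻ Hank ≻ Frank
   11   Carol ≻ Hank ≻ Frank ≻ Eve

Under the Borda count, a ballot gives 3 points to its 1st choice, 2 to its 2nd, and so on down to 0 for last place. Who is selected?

Carol

Borda scores:
  Hank: 3·2 + 2·0 + 5·0 + 4·3 + 9·1 + 11·2 = 49
  Carol: 3·0 + 2·2 + 5·1 + 4·2 + 9·2 + 11·3 = 68
  Frank: 3·1 + 2·1 + 5·3 + 4·0 + 9·0 + 11·1 = 31
  Eve: 3·3 + 2·3 + 5·2 + 4·1 + 9·3 + 11·0 = 56
Carol has the highest total.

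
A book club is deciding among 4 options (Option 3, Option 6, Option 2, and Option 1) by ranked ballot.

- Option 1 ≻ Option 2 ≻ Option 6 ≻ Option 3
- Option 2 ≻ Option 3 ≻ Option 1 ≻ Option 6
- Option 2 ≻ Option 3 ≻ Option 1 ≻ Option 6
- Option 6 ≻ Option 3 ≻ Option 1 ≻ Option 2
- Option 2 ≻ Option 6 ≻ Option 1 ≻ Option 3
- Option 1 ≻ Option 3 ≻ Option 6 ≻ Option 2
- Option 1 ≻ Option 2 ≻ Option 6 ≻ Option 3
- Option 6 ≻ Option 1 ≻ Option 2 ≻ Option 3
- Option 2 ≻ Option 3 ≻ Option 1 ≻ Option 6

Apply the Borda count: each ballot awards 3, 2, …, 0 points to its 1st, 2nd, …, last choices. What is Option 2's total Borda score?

Borda scores:
  Option 3: 0 + 2 + 2 + 2 + 0 + 2 + 0 + 0 + 2 = 10
  Option 6: 1 + 0 + 0 + 3 + 2 + 1 + 1 + 3 + 0 = 11
  Option 2: 2 + 3 + 3 + 0 + 3 + 0 + 2 + 1 + 3 = 17
  Option 1: 3 + 1 + 1 + 1 + 1 + 3 + 3 + 2 + 1 = 16

17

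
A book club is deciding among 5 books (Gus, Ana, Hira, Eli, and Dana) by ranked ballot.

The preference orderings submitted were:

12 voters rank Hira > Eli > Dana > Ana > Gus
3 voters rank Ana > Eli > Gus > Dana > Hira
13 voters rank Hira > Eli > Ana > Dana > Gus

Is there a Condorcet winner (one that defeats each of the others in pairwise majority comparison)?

Head-to-head results (28 voters total):
Gus vs Ana: Ana wins 28–0.
Gus vs Hira: Hira wins 25–3.
Gus vs Eli: Eli wins 28–0.
Gus vs Dana: Dana wins 25–3.
Ana vs Hira: Hira wins 25–3.
Ana vs Eli: Eli wins 25–3.
Ana vs Dana: Ana wins 16–12.
Hira vs Eli: Hira wins 25–3.
Hira vs Dana: Hira wins 25–3.
Eli vs Dana: Eli wins 28–0.
Hira beats each rival — Gus (25–3), Ana (25–3), Eli (25–3), Dana (25–3) — so Hira is the Condorcet winner.

Yes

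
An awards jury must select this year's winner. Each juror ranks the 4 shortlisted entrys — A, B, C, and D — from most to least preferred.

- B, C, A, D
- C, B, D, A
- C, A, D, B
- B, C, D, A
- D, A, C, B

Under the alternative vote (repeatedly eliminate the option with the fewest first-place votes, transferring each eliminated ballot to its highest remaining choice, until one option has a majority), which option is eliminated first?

A

Round 1: B 2, C 2, D 1, A 0. A has the fewest and is eliminated.
Round 2: B 2, C 2, D 1. D has the fewest and is eliminated.
Round 3: C 3, B 2. C has a majority.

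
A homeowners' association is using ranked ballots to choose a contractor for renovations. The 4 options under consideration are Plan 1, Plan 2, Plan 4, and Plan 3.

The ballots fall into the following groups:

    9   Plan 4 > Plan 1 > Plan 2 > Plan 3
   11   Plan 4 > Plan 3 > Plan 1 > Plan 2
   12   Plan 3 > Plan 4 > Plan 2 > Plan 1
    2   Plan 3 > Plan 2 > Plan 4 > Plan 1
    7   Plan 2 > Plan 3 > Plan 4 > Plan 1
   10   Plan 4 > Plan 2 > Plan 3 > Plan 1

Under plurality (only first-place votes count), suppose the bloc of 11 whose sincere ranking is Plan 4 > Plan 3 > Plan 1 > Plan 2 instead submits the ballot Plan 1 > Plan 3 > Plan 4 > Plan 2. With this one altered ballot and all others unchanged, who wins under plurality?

Plan 4

First-place totals with the altered ballot: Plan 1 11, Plan 2 7, Plan 4 19, Plan 3 14.
The winner is unchanged: still Plan 4.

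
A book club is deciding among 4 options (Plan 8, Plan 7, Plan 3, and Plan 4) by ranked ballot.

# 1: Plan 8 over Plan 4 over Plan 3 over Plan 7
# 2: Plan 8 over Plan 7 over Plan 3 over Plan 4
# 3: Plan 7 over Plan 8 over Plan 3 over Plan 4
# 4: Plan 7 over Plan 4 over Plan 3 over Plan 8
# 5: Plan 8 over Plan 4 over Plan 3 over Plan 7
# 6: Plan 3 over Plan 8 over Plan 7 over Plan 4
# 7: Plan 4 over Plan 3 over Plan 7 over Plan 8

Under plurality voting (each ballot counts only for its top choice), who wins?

First-place vote totals:
  Plan 8: 3
  Plan 7: 2
  Plan 3: 1
  Plan 4: 1
Plan 8 has the most first-place votes.

Plan 8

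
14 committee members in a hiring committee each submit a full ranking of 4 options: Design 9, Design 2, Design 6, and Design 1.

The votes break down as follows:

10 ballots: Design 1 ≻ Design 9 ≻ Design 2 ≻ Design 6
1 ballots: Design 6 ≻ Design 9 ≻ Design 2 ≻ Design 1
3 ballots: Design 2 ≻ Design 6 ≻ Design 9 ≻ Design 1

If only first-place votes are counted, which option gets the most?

Design 1

First-place vote totals:
  Design 9: 0
  Design 2: 3
  Design 6: 1
  Design 1: 10
Design 1 has the most first-place votes.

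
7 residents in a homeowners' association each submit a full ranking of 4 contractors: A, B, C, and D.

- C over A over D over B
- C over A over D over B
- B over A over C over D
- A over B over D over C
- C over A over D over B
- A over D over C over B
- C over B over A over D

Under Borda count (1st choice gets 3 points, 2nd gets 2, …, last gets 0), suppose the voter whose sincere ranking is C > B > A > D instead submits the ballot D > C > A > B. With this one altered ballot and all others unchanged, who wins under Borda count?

Borda totals with the altered ballot: A 15, B 5, C 13, D 9.
The winner is unchanged: still A.

A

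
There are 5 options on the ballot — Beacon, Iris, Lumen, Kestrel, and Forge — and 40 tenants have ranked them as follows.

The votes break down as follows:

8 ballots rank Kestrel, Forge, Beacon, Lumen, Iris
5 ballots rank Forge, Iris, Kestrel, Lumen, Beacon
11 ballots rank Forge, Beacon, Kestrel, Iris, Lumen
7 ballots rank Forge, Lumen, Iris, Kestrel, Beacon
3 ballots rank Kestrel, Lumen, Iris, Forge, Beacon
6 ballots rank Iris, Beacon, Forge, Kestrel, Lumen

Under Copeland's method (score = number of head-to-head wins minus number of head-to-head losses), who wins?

Pairwise results:
  Beacon vs Iris: Iris wins 21–19.
  Beacon vs Lumen: Beacon wins 25–15.
  Beacon vs Kestrel: Kestrel wins 23–17.
  Beacon vs Forge: Forge wins 34–6.
  Iris vs Lumen: Iris wins 22–18.
  Iris vs Kestrel: Kestrel wins 22–18.
  Iris vs Forge: Forge wins 31–9.
  Lumen vs Kestrel: Kestrel wins 33–7.
  Lumen vs Forge: Forge wins 37–3.
  Kestrel vs Forge: Forge wins 29–11.
Copeland scores (wins − losses):
  Beacon: 1 − 3 = -2
  Iris: 2 − 2 = 0
  Lumen: 0 − 4 = -4
  Kestrel: 3 − 1 = 2
  Forge: 4 − 0 = 4
Forge has the best Copeland score.

Forge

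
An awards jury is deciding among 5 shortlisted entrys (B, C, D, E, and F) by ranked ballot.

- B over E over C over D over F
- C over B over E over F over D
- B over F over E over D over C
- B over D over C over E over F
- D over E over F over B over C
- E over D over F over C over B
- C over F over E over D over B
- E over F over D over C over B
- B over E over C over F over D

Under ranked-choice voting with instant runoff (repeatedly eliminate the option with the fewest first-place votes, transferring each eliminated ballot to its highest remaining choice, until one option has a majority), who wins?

B

Round 1: B 4, C 2, E 2, D 1, F 0. F has the fewest and is eliminated.
Round 2: B 4, C 2, E 2, D 1. D has the fewest and is eliminated.
Round 3: B 4, E 3, C 2. C has the fewest and is eliminated.
Round 4: B 5, E 4. B has a majority.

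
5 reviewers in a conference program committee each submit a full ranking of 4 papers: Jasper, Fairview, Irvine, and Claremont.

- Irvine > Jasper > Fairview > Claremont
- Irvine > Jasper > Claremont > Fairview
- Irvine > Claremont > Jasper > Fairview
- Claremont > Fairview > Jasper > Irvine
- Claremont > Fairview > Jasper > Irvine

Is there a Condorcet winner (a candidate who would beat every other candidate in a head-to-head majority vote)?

Yes

Head-to-head results (5 voters total):
Jasper vs Fairview: Jasper wins 3–2.
Jasper vs Irvine: Irvine wins 3–2.
Jasper vs Claremont: Claremont wins 3–2.
Fairview vs Irvine: Irvine wins 3–2.
Fairview vs Claremont: Claremont wins 4–1.
Irvine vs Claremont: Irvine wins 3–2.
Irvine beats each rival — Jasper (3–2), Fairview (3–2), Claremont (3–2) — so Irvine is the Condorcet winner.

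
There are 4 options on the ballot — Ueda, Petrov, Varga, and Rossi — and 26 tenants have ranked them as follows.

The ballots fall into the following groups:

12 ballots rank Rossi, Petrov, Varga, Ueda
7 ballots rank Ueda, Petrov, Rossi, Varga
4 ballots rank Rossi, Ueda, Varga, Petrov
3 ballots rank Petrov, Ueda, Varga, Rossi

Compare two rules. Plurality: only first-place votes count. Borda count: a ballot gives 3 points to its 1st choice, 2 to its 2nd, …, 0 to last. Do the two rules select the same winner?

Plurality first-place counts: Ueda 7, Petrov 3, Varga 0, Rossi 16 → Rossi.
Borda totals: Ueda 35, Petrov 47, Varga 19, Rossi 55 → Rossi.
The two rules agree on Rossi.

Yes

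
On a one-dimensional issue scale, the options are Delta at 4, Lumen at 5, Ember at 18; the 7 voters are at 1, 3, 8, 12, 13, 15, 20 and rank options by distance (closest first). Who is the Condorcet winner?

With single-peaked preferences on a line, the Condorcet winner is the candidate closest to the median voter.
The median voter (position 12) is closest to Ember at 18.
Check: Ember vs Delta — voters closer to Ember: 4 of 7.

Ember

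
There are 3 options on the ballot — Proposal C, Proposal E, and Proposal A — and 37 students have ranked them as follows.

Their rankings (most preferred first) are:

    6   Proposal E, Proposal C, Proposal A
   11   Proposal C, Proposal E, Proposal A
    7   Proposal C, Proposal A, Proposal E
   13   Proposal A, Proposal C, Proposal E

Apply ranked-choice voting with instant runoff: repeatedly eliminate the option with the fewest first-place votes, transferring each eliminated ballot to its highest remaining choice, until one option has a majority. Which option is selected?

Round 1: Proposal C 18, Proposal A 13, Proposal E 6. Proposal E has the fewest and is eliminated.
Round 2: Proposal C 24, Proposal A 13. Proposal C has a majority.

Proposal C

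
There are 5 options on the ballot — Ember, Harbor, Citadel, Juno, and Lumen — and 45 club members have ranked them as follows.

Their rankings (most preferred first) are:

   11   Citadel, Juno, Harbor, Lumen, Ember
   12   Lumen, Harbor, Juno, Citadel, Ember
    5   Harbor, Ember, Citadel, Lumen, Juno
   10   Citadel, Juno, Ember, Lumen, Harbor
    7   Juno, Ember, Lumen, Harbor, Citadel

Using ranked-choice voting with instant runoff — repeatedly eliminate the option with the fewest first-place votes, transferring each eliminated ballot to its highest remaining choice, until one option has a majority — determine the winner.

Round 1: Citadel 21, Lumen 12, Juno 7, Harbor 5, Ember 0. Ember has the fewest and is eliminated.
Round 2: Citadel 21, Lumen 12, Juno 7, Harbor 5. Harbor has the fewest and is eliminated.
Round 3: Citadel 26, Lumen 12, Juno 7. Citadel has a majority.

Citadel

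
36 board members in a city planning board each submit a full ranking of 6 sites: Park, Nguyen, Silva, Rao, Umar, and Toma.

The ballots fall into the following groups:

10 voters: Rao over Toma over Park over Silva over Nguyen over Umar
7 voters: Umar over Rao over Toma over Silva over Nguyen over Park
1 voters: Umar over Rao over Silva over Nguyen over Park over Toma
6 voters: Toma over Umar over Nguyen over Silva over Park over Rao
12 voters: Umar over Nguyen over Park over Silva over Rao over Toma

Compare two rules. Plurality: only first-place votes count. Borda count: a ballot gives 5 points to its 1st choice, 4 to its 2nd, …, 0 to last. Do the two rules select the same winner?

Plurality first-place counts: Park 0, Nguyen 0, Silva 0, Rao 10, Umar 20, Toma 6 → Umar.
Borda totals: Park 73, Nguyen 85, Silva 73, Rao 94, Umar 124, Toma 91 → Umar.
The two rules agree on Umar.

Yes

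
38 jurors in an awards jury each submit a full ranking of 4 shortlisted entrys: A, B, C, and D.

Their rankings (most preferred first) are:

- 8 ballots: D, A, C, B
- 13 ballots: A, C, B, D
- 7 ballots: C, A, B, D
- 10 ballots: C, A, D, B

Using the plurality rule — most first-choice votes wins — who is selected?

First-place vote totals:
  A: 13
  B: 0
  C: 17
  D: 8
C has the most first-place votes.

C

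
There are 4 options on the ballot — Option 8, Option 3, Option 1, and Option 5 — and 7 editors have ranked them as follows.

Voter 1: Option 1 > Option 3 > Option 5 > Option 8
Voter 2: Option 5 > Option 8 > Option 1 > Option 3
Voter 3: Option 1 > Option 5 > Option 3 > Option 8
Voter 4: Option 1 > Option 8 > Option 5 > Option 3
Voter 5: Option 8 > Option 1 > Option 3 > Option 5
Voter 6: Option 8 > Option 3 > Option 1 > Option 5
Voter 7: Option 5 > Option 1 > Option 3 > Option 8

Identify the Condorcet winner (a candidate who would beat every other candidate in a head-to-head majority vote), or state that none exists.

Option 1

Head-to-head results (7 voters total):
Option 8 vs Option 3: Option 8 wins 4–3.
Option 8 vs Option 1: Option 1 wins 4–3.
Option 8 vs Option 5: Option 5 wins 4–3.
Option 3 vs Option 1: Option 1 wins 6–1.
Option 3 vs Option 5: Option 5 wins 4–3.
Option 1 vs Option 5: Option 1 wins 5–2.
Option 1 beats each rival — Option 8 (4–3), Option 3 (6–1), Option 5 (5–2) — so Option 1 is the Condorcet winner.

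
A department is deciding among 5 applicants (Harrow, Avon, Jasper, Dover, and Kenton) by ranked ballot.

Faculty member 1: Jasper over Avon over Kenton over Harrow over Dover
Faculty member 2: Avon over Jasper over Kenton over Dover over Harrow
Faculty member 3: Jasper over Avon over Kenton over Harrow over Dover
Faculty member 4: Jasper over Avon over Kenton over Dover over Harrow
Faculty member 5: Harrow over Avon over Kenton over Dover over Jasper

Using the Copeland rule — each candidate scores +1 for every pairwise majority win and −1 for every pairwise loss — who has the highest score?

Jasper

Pairwise results:
  Harrow vs Avon: Avon wins 4–1.
  Harrow vs Jasper: Jasper wins 4–1.
  Harrow vs Dover: Harrow wins 3–2.
  Harrow vs Kenton: Kenton wins 4–1.
  Avon vs Jasper: Jasper wins 3–2.
  Avon vs Dover: Avon wins 5–0.
  Avon vs Kenton: Avon wins 5–0.
  Jasper vs Dover: Jasper wins 4–1.
  Jasper vs Kenton: Jasper wins 4–1.
  Dover vs Kenton: Kenton wins 5–0.
Copeland scores (wins − losses):
  Harrow: 1 − 3 = -2
  Avon: 3 − 1 = 2
  Jasper: 4 − 0 = 4
  Dover: 0 − 4 = -4
  Kenton: 2 − 2 = 0
Jasper has the best Copeland score.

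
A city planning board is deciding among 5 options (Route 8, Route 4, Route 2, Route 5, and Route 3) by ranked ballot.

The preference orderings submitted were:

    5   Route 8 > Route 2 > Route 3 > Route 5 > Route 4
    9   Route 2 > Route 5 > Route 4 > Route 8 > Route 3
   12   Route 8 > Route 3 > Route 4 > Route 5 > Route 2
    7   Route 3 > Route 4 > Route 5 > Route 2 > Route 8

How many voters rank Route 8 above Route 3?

Ballots ranking Route 8 above Route 3: 5+9+12 = 26.
Ballots ranking Route 3 above Route 8: 7.
So 26 of 33 voters prefer Route 8 to Route 3.

26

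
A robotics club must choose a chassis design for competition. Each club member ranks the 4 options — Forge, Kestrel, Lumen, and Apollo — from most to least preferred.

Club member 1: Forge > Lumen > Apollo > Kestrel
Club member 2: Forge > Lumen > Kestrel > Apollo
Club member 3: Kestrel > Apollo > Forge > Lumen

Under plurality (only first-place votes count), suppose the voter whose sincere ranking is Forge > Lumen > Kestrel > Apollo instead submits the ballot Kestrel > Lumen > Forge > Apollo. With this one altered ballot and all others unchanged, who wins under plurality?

First-place totals with the altered ballot: Forge 1, Kestrel 2, Lumen 0, Apollo 0.
The switch changes the winner from Forge to Kestrel.

Kestrel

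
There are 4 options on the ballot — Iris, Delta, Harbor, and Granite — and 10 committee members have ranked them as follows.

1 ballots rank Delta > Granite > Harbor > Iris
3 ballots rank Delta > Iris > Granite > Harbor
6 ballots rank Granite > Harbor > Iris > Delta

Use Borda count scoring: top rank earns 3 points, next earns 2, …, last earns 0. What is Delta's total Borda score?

12

Borda scores:
  Iris: 0 + 3·2 + 6·1 = 12
  Delta: 3 + 3·3 + 6·0 = 12
  Harbor: 1 + 3·0 + 6·2 = 13
  Granite: 2 + 3·1 + 6·3 = 23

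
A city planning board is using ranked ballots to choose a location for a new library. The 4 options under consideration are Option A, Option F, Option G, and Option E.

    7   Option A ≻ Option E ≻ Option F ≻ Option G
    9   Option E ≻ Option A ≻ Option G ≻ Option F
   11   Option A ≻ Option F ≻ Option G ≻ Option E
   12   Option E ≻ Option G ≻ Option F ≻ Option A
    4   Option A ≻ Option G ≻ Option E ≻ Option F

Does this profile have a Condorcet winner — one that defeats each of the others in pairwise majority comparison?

Head-to-head results (43 voters total):
Option A vs Option F: Option A wins 31–12.
Option A vs Option G: Option A wins 31–12.
Option A vs Option E: Option A wins 22–21.
Option F vs Option G: Option G wins 25–18.
Option F vs Option E: Option E wins 32–11.
Option G vs Option E: Option E wins 28–15.
Option A beats each rival — Option F (31–12), Option G (31–12), Option E (22–21) — so Option A is the Condorcet winner.

Yes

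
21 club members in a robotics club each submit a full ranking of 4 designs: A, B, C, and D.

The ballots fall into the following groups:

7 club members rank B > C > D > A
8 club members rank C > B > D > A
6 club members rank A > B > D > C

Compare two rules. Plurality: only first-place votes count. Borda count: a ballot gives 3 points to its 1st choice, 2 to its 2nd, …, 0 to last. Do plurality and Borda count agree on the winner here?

No

Plurality first-place counts: A 6, B 7, C 8, D 0 → C.
Borda totals: A 18, B 49, C 38, D 21 → B.
The two rules disagree: plurality picks C, Borda picks B.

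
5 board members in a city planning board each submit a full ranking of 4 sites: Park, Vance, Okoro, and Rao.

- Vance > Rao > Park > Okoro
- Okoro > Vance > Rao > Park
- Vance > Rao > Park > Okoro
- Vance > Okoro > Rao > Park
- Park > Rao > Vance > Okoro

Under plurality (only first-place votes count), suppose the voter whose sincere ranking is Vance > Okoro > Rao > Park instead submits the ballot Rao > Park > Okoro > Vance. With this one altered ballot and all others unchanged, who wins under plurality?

First-place totals with the altered ballot: Park 1, Vance 2, Okoro 1, Rao 1.
The winner is unchanged: still Vance.

Vance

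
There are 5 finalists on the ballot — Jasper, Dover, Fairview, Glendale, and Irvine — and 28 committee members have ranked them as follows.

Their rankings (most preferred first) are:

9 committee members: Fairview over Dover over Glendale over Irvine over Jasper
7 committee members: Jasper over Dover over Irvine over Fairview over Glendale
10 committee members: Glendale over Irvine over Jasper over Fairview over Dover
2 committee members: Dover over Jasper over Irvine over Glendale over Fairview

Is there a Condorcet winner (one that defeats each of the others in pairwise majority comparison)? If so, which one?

No Condorcet winner

Head-to-head results (28 voters total):
Jasper vs Dover: Jasper wins 17–11.
Jasper vs Fairview: Jasper wins 19–9.
Jasper vs Glendale: Glendale wins 19–9.
Jasper vs Irvine: Irvine wins 19–9.
Dover vs Fairview: Fairview wins 19–9.
Dover vs Glendale: Dover wins 18–10.
Dover vs Irvine: Dover wins 18–10.
Fairview vs Glendale: Fairview wins 16–12.
Fairview vs Irvine: Irvine wins 19–9.
Glendale vs Irvine: Glendale wins 19–9.
No candidate beats all others: Jasper beats Dover beats Glendale beats Jasper, a majority cycle.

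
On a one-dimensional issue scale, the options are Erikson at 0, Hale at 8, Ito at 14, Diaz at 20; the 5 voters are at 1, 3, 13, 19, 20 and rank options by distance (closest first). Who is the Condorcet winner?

Ito

With single-peaked preferences on a line, the Condorcet winner is the candidate closest to the median voter.
The median voter (position 13) is closest to Ito at 14.
Check: Ito vs Diaz — voters closer to Ito: 3 of 5.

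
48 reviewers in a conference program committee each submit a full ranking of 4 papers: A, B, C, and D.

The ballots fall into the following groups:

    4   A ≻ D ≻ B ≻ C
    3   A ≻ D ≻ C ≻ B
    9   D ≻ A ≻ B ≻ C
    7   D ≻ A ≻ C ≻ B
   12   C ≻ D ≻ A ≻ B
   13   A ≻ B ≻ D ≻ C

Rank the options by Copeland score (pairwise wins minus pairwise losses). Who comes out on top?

D

Pairwise results:
  A vs B: A wins 48–0.
  A vs C: A wins 36–12.
  A vs D: D wins 28–20.
  B vs C: B wins 26–22.
  B vs D: D wins 35–13.
  C vs D: D wins 36–12.
Copeland scores (wins − losses):
  A: 2 − 1 = 1
  B: 1 − 2 = -1
  C: 0 − 3 = -3
  D: 3 − 0 = 3
D has the best Copeland score.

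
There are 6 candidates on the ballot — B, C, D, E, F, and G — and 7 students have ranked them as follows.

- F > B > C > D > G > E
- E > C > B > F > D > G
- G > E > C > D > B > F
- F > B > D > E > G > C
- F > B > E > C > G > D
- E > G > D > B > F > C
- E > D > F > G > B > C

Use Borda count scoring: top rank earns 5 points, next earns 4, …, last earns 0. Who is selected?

Borda scores:
  B: 4 + 3 + 1 + 4 + 4 + 2 + 1 = 19
  C: 3 + 4 + 3 + 0 + 2 + 0 + 0 = 12
  D: 2 + 1 + 2 + 3 + 0 + 3 + 4 = 15
  E: 0 + 5 + 4 + 2 + 3 + 5 + 5 = 24
  F: 5 + 2 + 0 + 5 + 5 + 1 + 3 = 21
  G: 1 + 0 + 5 + 1 + 1 + 4 + 2 = 14
E has the highest total.

E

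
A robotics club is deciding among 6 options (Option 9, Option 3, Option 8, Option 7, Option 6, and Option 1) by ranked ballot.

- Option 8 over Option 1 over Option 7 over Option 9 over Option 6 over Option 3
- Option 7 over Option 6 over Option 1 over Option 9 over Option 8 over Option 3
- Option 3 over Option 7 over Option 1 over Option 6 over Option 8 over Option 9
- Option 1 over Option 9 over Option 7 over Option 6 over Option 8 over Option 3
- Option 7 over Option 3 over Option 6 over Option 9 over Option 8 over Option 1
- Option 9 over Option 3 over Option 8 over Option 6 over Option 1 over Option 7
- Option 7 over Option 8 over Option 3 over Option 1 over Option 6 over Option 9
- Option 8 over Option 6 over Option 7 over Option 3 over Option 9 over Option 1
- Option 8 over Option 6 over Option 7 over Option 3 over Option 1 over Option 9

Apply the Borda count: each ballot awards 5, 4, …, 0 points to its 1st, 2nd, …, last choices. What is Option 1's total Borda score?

Borda scores:
  Option 9: 2 + 2 + 0 + 4 + 2 + 5 + 0 + 1 + 0 = 16
  Option 3: 0 + 0 + 5 + 0 + 4 + 4 + 3 + 2 + 2 = 20
  Option 8: 5 + 1 + 1 + 1 + 1 + 3 + 4 + 5 + 5 = 26
  Option 7: 3 + 5 + 4 + 3 + 5 + 0 + 5 + 3 + 3 = 31
  Option 6: 1 + 4 + 2 + 2 + 3 + 2 + 1 + 4 + 4 = 23
  Option 1: 4 + 3 + 3 + 5 + 0 + 1 + 2 + 0 + 1 = 19

19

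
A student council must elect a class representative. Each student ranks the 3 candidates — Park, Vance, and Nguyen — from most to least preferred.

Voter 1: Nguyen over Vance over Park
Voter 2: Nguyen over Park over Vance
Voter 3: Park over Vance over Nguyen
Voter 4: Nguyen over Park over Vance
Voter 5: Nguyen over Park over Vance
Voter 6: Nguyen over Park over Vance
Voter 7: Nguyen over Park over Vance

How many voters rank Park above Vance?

6

Ballots ranking Park above Vance: 6.
Ballots ranking Vance above Park: 1.
So 6 of 7 voters prefer Park to Vance.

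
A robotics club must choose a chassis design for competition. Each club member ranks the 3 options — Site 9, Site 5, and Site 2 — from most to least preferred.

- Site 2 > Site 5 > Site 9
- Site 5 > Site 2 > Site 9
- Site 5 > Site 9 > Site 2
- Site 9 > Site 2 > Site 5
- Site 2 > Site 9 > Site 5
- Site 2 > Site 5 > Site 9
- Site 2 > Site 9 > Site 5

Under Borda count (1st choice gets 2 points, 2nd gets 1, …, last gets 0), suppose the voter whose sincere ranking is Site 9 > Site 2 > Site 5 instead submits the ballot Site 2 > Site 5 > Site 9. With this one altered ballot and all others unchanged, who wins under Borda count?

Site 2

Borda totals with the altered ballot: Site 9 3, Site 5 7, Site 2 11.
The winner is unchanged: still Site 2.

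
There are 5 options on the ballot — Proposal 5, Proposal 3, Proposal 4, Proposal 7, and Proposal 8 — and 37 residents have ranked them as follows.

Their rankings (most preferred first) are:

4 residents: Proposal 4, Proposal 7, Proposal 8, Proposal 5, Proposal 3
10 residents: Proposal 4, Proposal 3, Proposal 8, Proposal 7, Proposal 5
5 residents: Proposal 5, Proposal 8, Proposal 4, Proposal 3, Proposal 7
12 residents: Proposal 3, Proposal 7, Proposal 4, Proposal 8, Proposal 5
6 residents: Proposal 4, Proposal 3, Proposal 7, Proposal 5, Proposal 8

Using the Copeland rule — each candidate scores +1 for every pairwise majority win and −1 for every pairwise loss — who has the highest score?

Pairwise results:
  Proposal 5 vs Proposal 3: Proposal 3 wins 28–9.
  Proposal 5 vs Proposal 4: Proposal 4 wins 32–5.
  Proposal 5 vs Proposal 7: Proposal 7 wins 32–5.
  Proposal 5 vs Proposal 8: Proposal 8 wins 26–11.
  Proposal 3 vs Proposal 4: Proposal 4 wins 25–12.
  Proposal 3 vs Proposal 7: Proposal 3 wins 33–4.
  Proposal 3 vs Proposal 8: Proposal 3 wins 28–9.
  Proposal 4 vs Proposal 7: Proposal 4 wins 25–12.
  Proposal 4 vs Proposal 8: Proposal 4 wins 32–5.
  Proposal 7 vs Proposal 8: Proposal 7 wins 22–15.
Copeland scores (wins − losses):
  Proposal 5: 0 − 4 = -4
  Proposal 3: 3 − 1 = 2
  Proposal 4: 4 − 0 = 4
  Proposal 7: 2 − 2 = 0
  Proposal 8: 1 − 3 = -2
Proposal 4 has the best Copeland score.

Proposal 4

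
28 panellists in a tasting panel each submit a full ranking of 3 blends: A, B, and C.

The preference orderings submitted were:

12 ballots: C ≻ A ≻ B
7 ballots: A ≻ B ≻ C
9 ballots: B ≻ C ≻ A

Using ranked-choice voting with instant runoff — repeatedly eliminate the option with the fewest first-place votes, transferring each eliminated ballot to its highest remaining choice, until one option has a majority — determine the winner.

B

Round 1: C 12, B 9, A 7. A has the fewest and is eliminated.
Round 2: B 16, C 12. B has a majority.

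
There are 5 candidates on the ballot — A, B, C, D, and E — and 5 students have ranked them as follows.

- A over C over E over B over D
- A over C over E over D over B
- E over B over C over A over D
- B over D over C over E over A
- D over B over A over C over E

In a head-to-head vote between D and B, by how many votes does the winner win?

1

Ballots ranking D above B: 2.
Ballots ranking B above D: 3.
B wins 3–2, a margin of 1.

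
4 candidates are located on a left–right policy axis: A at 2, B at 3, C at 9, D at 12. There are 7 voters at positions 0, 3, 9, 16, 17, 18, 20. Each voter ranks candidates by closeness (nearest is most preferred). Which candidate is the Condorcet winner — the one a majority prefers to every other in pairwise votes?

D

With single-peaked preferences on a line, the Condorcet winner is the candidate closest to the median voter.
The median voter (position 16) is closest to D at 12.
Check: D vs B — voters closer to D: 5 of 7.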